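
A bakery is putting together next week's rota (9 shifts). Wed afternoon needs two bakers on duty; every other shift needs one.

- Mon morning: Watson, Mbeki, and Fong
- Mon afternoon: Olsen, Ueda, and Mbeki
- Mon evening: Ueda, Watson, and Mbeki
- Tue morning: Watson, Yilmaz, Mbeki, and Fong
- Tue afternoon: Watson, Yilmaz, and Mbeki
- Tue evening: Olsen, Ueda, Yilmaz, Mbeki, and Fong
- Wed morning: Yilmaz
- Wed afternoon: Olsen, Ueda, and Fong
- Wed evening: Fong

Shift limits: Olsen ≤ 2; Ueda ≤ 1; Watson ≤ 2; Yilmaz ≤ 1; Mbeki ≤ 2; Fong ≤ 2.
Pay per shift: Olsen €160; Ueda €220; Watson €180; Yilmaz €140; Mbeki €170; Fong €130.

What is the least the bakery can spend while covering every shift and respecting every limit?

€1640

Wed morning can only be covered by Yilmaz, so that assignment is forced.
Wed evening can only be covered by Fong, so that assignment is forced.
Picking the cheapest available baker for each shift independently would cost €1420, but that ignores the shift limits.
An optimal schedule: Mon morning→Watson, Mon afternoon→Olsen, Mon evening→Ueda, Tue morning→Mbeki, Tue afternoon→Watson, Tue evening→Mbeki, Wed morning→Yilmaz, Wed afternoon→Olsen+Fong, Wed evening→Fong.
Total: 180 + 160 + 220 + 170 + 180 + 170 + 140 + 160 + 130 + 130 = €1640.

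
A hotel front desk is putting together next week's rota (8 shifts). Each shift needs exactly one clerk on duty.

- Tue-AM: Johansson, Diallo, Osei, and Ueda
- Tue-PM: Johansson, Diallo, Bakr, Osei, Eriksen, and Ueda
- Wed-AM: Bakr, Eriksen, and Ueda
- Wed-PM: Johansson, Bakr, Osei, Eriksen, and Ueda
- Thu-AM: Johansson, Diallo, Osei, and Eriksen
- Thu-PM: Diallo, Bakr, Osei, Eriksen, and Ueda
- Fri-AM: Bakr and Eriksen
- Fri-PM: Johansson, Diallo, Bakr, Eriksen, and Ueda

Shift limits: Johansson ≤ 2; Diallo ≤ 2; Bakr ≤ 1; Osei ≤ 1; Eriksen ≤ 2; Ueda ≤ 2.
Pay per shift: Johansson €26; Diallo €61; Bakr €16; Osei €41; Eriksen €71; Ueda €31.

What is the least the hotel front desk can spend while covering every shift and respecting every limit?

€293

Picking the cheapest available clerk for each shift independently would cost €148, but that ignores the shift limits.
An optimal schedule: Tue-AM→Johansson, Tue-PM→Diallo, Wed-AM→Ueda, Wed-PM→Ueda, Thu-AM→Johansson, Thu-PM→Osei, Fri-AM→Bakr, Fri-PM→Diallo.
Total: 26 + 61 + 31 + 31 + 26 + 41 + 16 + 61 = €293.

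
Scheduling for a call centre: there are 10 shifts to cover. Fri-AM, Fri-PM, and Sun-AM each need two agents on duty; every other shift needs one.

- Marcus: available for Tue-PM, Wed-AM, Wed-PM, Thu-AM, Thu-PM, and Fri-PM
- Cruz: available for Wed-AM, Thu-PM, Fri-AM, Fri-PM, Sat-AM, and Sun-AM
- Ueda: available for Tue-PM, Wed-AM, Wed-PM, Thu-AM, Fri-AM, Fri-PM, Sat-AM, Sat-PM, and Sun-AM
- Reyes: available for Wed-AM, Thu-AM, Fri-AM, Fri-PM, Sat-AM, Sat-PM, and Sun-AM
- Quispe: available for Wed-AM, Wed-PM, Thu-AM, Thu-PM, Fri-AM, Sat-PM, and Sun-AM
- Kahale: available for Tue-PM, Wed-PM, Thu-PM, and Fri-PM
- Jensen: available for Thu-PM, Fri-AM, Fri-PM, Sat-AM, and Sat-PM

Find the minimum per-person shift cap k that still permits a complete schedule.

2

With 7 agents and 13 worker-slots to fill, someone must work at least ⌈13/7⌉ = 2 shifts, so k ≥ 2.
k = 2 works: Tue-PM→Marcus, Wed-AM→Cruz, Wed-PM→Marcus, Thu-AM→Ueda, Thu-PM→Quispe, Fri-AM→Reyes+Jensen, Fri-PM→Kahale+Jensen, Sat-AM→Cruz, Sat-PM→Ueda, Sun-AM→Reyes+Quispe.
Loads: Marcus 2, Cruz 2, Ueda 2, Reyes 2, Quispe 2, Kahale 1, Jensen 2 — all ≤ 2.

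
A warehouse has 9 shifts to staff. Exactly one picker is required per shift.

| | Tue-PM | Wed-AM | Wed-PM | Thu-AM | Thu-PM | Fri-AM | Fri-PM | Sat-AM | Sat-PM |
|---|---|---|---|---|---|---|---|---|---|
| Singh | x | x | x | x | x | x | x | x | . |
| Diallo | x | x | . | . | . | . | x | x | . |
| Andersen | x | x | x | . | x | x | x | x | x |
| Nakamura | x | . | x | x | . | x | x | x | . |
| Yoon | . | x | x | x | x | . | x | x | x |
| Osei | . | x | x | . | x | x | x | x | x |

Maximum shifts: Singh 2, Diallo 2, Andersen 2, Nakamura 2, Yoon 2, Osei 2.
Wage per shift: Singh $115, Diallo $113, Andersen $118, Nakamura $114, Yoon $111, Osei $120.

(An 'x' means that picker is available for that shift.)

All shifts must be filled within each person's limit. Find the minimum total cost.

Picking the cheapest available picker for each shift independently would cost $1004, but that ignores the shift limits.
An optimal schedule: Tue-PM→Diallo, Wed-AM→Diallo, Wed-PM→Nakamura, Thu-AM→Yoon, Thu-PM→Singh, Fri-AM→Nakamura, Fri-PM→Singh, Sat-AM→Andersen, Sat-PM→Yoon.
Total: 113 + 113 + 114 + 111 + 115 + 114 + 115 + 118 + 111 = $1024.

$1024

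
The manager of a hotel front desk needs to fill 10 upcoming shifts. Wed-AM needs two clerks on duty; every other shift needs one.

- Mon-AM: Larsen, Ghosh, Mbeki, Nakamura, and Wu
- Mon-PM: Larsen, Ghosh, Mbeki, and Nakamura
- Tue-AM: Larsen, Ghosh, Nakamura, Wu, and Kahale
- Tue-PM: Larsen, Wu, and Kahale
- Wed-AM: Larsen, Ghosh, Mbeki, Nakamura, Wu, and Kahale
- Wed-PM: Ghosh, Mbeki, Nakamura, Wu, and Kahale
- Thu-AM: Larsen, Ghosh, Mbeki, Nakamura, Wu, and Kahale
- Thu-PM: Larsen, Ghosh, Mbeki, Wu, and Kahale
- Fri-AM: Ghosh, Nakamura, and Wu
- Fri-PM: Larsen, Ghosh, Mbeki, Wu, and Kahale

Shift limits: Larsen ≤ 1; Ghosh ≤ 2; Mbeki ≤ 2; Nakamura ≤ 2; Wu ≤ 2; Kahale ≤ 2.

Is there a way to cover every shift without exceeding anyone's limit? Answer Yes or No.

Yes

One valid schedule: Mon-AM→Mbeki, Mon-PM→Ghosh, Tue-AM→Nakamura, Tue-PM→Larsen, Wed-AM→Nakamura+Kahale, Wed-PM→Mbeki, Thu-AM→Kahale, Thu-PM→Wu, Fri-AM→Ghosh, Fri-PM→Wu.
Loads: Larsen 1/1, Ghosh 2/2, Mbeki 2/2, Nakamura 2/2, Wu 2/2, Kahale 2/2 — all within limits.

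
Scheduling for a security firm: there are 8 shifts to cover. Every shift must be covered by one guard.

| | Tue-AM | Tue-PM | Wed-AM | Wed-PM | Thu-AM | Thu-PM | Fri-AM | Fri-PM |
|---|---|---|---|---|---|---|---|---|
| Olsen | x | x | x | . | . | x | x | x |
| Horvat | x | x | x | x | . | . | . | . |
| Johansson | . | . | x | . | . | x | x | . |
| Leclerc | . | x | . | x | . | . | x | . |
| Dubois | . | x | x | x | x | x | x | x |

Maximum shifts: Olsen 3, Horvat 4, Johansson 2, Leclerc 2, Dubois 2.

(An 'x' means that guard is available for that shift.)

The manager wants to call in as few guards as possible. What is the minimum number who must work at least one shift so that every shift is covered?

3

8 slots to fill and no one can take more than 4, so at least ⌈8/4⌉ = 2 guards are needed.
Any 2 guards together have capacity at most 4+3 = 7 < 8 slots, so 2 can never suffice.
Olsen, Horvat, and Dubois alone can cover everything: Tue-AM→Olsen, Tue-PM→Horvat, Wed-AM→Horvat, Wed-PM→Horvat, Thu-AM→Dubois, Thu-PM→Olsen, Fri-AM→Olsen, Fri-PM→Dubois.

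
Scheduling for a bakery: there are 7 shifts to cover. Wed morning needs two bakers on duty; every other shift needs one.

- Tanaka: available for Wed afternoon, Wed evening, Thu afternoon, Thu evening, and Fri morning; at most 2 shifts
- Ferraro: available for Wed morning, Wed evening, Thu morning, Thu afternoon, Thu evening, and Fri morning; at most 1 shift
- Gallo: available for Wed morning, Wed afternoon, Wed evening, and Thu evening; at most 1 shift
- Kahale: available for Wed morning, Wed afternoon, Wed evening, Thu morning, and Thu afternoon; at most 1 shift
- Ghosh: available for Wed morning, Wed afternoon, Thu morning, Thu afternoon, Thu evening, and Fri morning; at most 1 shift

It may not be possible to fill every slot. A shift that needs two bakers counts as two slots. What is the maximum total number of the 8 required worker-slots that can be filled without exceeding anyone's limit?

Total capacity across all bakers is 2+1+1+1+1 = 6, and 8 slots are needed, so at most 6 can be filled.
An assignment achieving 6: Wed morning→Gallo+Kahale, Wed afternoon→Tanaka, Thu morning→Ferraro, Thu afternoon→Ghosh, Fri morning→Tanaka.
Loads: Tanaka 2/2, Ferraro 1/1, Gallo 1/1, Kahale 1/1, Ghosh 1/1.

6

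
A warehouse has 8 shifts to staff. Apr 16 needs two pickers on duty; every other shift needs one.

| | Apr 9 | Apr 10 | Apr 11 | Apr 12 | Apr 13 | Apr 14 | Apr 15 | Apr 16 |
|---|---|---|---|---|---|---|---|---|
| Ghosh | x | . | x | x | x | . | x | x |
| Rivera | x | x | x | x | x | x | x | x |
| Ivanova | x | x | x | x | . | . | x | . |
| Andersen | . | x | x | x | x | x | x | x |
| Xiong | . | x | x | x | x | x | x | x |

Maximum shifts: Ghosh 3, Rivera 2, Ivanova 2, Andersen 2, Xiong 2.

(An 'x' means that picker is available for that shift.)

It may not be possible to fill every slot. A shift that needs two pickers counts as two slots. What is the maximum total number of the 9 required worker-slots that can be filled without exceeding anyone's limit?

9

Total capacity across all pickers is 3+2+2+2+2 = 11, and 9 slots are needed, so at most 9 can be filled.
An assignment achieving 9: Apr 9→Ghosh, Apr 10→Rivera, Apr 11→Ivanova, Apr 12→Ivanova, Apr 13→Ghosh, Apr 14→Rivera, Apr 15→Andersen, Apr 16→Ghosh+Andersen.
Loads: Ghosh 3/3, Rivera 2/2, Ivanova 2/2, Andersen 2/2, Xiong 0/2.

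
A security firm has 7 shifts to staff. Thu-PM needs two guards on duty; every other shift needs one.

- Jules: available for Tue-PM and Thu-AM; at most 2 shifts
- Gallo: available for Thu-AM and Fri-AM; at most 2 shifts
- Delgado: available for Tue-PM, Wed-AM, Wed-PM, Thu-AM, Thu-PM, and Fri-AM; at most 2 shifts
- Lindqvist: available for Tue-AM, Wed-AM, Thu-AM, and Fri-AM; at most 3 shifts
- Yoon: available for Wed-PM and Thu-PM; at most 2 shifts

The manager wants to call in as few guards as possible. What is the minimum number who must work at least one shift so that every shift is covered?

4

8 slots to fill and no one can take more than 3, so at least ⌈8/3⌉ = 3 guards are needed.
Any 3 guards together have capacity at most 3+2+2 = 7 < 8 slots, so 3 can never suffice.
Jules, Delgado, Lindqvist, and Yoon alone can cover everything: Tue-AM→Lindqvist, Tue-PM→Jules, Wed-AM→Delgado, Wed-PM→Yoon, Thu-AM→Jules, Thu-PM→Delgado+Yoon, Fri-AM→Lindqvist.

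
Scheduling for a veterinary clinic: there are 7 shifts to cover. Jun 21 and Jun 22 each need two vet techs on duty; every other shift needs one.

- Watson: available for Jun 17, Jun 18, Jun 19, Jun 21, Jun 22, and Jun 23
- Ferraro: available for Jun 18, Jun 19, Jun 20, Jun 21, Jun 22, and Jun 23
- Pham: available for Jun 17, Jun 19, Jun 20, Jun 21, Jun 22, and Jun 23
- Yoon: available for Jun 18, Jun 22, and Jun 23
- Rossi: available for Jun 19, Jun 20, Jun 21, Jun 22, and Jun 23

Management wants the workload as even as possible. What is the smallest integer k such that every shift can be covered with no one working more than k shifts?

2

With 5 vet techs and 9 worker-slots to fill, someone must work at least ⌈9/5⌉ = 2 shifts, so k ≥ 2.
k = 2 works: Jun 17→Watson, Jun 18→Watson, Jun 19→Ferraro, Jun 20→Ferraro, Jun 21→Pham+Rossi, Jun 22→Yoon+Rossi, Jun 23→Pham.
Loads: Watson 2, Ferraro 2, Pham 2, Yoon 1, Rossi 2 — all ≤ 2.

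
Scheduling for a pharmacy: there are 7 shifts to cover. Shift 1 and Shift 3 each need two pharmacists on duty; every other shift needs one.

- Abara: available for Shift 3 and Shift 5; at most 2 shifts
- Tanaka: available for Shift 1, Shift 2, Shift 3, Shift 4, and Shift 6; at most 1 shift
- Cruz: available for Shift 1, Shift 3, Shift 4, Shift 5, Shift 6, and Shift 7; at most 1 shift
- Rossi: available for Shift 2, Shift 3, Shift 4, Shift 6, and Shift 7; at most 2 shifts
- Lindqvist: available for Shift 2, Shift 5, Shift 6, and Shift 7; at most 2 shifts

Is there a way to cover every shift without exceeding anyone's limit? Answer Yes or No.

Total capacity is 2+1+1+2+2 = 8 but 9 worker-slots are needed — infeasible.

No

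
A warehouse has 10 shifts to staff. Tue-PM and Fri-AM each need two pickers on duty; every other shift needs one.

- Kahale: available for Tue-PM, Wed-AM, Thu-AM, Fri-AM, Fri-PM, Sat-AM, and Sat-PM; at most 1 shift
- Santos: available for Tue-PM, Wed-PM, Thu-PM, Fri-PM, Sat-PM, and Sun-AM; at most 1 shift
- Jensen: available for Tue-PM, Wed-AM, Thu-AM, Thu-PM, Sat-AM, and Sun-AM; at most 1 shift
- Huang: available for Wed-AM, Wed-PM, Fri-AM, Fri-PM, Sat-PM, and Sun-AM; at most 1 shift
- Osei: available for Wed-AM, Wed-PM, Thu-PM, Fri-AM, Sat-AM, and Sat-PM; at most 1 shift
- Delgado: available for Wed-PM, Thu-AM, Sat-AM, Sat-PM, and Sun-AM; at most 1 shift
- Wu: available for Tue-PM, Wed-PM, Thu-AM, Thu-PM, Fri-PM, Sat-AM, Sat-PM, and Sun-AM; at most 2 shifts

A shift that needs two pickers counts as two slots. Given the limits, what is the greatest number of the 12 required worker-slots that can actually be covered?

Total capacity across all pickers is 1+1+1+1+1+1+2 = 8, and 12 slots are needed, so at most 8 can be filled.
An assignment achieving 8: Tue-PM→Santos+Jensen, Wed-AM→Osei, Thu-AM→Delgado, Thu-PM→Wu, Fri-AM→Kahale+Huang, Fri-PM→Wu.
Loads: Kahale 1/1, Santos 1/1, Jensen 1/1, Huang 1/1, Osei 1/1, Delgado 1/1, Wu 2/2.

8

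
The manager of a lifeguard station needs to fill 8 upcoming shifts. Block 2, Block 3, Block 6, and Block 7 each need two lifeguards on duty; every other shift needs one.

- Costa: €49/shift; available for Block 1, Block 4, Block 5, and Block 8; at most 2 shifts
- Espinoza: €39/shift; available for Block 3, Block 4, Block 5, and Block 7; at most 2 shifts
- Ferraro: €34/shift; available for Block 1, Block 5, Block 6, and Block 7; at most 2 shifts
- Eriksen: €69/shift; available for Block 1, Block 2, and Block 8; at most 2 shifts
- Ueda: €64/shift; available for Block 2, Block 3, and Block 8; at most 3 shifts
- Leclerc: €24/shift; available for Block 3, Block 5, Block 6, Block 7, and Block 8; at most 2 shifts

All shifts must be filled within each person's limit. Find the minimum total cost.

Block 2 can only be covered by Eriksen and Ueda, so that assignment is forced.
Block 6 can only be covered by Ferraro and Leclerc, so that assignment is forced.
Picking the cheapest available lifeguard for each shift independently would cost €433, but that ignores the shift limits.
An optimal schedule: Block 1→Costa, Block 2→Ueda+Eriksen, Block 3→Leclerc+Ueda, Block 4→Espinoza, Block 5→Costa, Block 6→Leclerc+Ferraro, Block 7→Ferraro+Espinoza, Block 8→Ueda.
Total: 49 + 64 + 69 + 24 + 64 + 39 + 49 + 24 + 34 + 34 + 39 + 64 = €553.

€553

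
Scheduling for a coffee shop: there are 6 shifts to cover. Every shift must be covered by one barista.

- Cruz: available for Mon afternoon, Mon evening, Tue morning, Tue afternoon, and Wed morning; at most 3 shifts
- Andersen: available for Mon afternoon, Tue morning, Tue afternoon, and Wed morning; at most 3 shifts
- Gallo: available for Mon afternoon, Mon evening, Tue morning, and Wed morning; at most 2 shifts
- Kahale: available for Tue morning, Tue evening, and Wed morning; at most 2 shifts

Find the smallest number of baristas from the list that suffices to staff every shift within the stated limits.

6 slots to fill and no one can take more than 3, so at least ⌈6/3⌉ = 2 baristas are needed.
No set of 2 baristas can cover every shift (each such set leaves at least one shift with no one available or exceeds a cap).
Cruz, Andersen, and Kahale alone can cover everything: Mon afternoon→Cruz, Mon evening→Cruz, Tue morning→Andersen, Tue afternoon→Cruz, Tue evening→Kahale, Wed morning→Andersen.

3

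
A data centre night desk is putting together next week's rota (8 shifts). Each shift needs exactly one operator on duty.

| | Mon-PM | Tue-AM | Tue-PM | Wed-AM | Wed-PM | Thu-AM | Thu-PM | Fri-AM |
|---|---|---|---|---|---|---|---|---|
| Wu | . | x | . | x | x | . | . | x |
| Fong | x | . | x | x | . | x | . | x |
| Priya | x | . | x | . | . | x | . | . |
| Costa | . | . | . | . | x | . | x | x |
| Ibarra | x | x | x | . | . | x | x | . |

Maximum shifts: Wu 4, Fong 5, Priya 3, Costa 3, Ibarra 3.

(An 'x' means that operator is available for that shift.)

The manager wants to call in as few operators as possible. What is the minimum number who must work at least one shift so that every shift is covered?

8 slots to fill and no one can take more than 5, so at least ⌈8/5⌉ = 2 operators are needed.
No set of 2 operators can cover every shift (each such set leaves at least one shift with no one available or exceeds a cap).
Wu, Fong, and Costa alone can cover everything: Mon-PM→Fong, Tue-AM→Wu, Tue-PM→Fong, Wed-AM→Wu, Wed-PM→Wu, Thu-AM→Fong, Thu-PM→Costa, Fri-AM→Wu.

3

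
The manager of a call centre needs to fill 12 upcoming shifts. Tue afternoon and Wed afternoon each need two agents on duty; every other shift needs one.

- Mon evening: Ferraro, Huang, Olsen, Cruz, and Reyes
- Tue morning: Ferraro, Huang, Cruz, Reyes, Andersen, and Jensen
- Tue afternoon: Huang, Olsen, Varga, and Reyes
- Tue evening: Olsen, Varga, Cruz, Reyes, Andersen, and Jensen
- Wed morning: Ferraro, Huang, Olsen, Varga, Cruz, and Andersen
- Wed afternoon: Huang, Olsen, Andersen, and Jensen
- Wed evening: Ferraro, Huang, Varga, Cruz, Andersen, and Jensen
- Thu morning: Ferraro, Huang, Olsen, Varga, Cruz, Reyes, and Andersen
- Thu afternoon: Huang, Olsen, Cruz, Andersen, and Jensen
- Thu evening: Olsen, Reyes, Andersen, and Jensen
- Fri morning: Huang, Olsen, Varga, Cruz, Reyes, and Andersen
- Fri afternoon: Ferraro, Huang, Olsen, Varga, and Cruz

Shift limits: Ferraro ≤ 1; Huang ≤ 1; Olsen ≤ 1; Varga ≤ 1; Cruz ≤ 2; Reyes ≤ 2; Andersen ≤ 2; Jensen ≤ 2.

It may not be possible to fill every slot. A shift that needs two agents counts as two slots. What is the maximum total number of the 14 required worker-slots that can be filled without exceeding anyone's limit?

Total capacity across all agents is 1+1+1+1+2+2+2+2 = 12, and 14 slots are needed, so at most 12 can be filled.
An assignment achieving 12: Mon evening→Ferraro, Tue morning→Cruz, Tue afternoon→Huang+Olsen, Tue evening→Reyes, Wed morning→Andersen, Wed afternoon→Andersen+Jensen, Wed evening→Jensen, Thu afternoon→Cruz, Thu evening→Reyes, Fri afternoon→Varga.
Loads: Ferraro 1/1, Huang 1/1, Olsen 1/1, Varga 1/1, Cruz 2/2, Reyes 2/2, Andersen 2/2, Jensen 2/2.

12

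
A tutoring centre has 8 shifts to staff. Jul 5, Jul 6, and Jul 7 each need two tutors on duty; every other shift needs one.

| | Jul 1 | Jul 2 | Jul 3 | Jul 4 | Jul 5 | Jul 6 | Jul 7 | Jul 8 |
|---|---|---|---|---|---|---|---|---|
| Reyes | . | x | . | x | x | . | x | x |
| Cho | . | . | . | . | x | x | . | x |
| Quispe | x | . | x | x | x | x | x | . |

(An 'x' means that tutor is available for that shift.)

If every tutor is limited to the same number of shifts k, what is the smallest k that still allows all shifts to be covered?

With 3 tutors and 11 worker-slots to fill, someone must work at least ⌈11/3⌉ = 4 shifts, so k ≥ 4.
k = 4 works: Jul 1→Quispe, Jul 2→Reyes, Jul 3→Quispe, Jul 4→Reyes, Jul 5→Reyes+Cho, Jul 6→Cho+Quispe, Jul 7→Reyes+Quispe, Jul 8→Cho.
Loads: Reyes 4, Cho 3, Quispe 4 — all ≤ 4.

4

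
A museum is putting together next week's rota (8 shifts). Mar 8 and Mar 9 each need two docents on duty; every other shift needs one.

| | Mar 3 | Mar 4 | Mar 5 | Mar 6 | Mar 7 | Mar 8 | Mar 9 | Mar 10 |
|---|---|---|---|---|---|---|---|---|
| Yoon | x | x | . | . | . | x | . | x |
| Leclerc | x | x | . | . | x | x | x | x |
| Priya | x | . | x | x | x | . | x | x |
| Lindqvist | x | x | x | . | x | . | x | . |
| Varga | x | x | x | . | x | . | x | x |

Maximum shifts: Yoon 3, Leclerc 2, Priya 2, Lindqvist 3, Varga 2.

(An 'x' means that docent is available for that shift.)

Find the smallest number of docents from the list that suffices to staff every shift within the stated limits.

4

10 slots to fill and no one can take more than 3, so at least ⌈10/3⌉ = 4 docents are needed.
Yoon, Leclerc, Priya, and Lindqvist alone can cover everything: Mar 3→Lindqvist, Mar 4→Yoon, Mar 5→Priya, Mar 6→Priya, Mar 7→Lindqvist, Mar 8→Yoon+Leclerc, Mar 9→Leclerc+Lindqvist, Mar 10→Yoon.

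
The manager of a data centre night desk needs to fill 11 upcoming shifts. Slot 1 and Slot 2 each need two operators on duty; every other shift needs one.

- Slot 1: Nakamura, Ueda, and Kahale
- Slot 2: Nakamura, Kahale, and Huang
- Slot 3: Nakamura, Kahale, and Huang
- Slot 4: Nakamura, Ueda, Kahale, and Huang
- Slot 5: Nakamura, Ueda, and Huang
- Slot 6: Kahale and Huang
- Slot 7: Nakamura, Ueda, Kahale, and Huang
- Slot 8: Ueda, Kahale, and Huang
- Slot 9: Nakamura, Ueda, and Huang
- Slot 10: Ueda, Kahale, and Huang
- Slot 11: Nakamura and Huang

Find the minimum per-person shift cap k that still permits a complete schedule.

With 4 operators and 13 worker-slots to fill, someone must work at least ⌈13/4⌉ = 4 shifts, so k ≥ 4.
k = 4 works: Slot 1→Nakamura+Ueda, Slot 2→Nakamura+Kahale, Slot 3→Nakamura, Slot 4→Kahale, Slot 5→Ueda, Slot 6→Kahale, Slot 7→Huang, Slot 8→Ueda, Slot 9→Ueda, Slot 10→Kahale, Slot 11→Nakamura.
Loads: Nakamura 4, Ueda 4, Kahale 4, Huang 1 — all ≤ 4.

4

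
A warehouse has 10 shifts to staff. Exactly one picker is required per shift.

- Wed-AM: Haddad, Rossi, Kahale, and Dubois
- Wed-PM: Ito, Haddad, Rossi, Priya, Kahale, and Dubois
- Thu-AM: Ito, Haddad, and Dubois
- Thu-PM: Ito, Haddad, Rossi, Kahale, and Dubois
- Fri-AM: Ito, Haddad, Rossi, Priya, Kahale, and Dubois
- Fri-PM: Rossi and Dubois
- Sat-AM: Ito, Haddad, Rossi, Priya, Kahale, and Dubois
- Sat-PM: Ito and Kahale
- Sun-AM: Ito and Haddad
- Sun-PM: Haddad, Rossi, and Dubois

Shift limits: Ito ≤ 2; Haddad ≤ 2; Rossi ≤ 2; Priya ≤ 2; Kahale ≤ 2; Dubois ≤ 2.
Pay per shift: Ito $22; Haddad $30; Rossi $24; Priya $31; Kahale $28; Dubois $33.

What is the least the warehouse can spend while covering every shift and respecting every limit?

$270

Picking the cheapest available picker for each shift independently would cost $226, but that ignores the shift limits.
An optimal schedule: Wed-AM→Rossi, Wed-PM→Priya, Thu-AM→Haddad, Thu-PM→Kahale, Fri-AM→Priya, Fri-PM→Rossi, Sat-AM→Kahale, Sat-PM→Ito, Sun-AM→Ito, Sun-PM→Haddad.
Total: 24 + 31 + 30 + 28 + 31 + 24 + 28 + 22 + 22 + 30 = $270.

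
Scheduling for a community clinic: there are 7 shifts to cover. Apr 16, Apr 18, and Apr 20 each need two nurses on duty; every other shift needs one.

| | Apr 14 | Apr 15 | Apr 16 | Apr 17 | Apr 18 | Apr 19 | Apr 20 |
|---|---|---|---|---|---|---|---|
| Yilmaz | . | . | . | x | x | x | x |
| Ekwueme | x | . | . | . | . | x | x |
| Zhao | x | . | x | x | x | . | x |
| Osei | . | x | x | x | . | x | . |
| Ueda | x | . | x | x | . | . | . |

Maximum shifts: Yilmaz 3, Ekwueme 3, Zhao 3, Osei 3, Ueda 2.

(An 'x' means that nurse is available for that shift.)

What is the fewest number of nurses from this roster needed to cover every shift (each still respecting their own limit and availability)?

4

10 slots to fill and no one can take more than 3, so at least ⌈10/3⌉ = 4 nurses are needed.
Yilmaz, Ekwueme, Zhao, and Osei alone can cover everything: Apr 14→Ekwueme, Apr 15→Osei, Apr 16→Zhao+Osei, Apr 17→Yilmaz, Apr 18→Yilmaz+Zhao, Apr 19→Yilmaz, Apr 20→Ekwueme+Zhao.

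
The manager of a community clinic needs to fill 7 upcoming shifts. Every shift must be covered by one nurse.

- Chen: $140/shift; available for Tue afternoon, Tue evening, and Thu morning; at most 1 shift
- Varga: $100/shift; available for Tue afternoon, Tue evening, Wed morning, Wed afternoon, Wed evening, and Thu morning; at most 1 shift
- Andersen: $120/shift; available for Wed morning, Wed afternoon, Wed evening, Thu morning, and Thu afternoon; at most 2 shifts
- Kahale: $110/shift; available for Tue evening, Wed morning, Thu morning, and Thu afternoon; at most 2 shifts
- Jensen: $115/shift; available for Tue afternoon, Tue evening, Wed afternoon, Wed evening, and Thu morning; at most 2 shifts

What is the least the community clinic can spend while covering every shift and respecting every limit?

$790

Picking the cheapest available nurse for each shift independently would cost $710, but that ignores the shift limits.
An optimal schedule: Tue afternoon→Varga, Tue evening→Jensen, Wed morning→Kahale, Wed afternoon→Jensen, Wed evening→Andersen, Thu morning→Andersen, Thu afternoon→Kahale.
Total: 100 + 115 + 110 + 115 + 120 + 120 + 110 = $790.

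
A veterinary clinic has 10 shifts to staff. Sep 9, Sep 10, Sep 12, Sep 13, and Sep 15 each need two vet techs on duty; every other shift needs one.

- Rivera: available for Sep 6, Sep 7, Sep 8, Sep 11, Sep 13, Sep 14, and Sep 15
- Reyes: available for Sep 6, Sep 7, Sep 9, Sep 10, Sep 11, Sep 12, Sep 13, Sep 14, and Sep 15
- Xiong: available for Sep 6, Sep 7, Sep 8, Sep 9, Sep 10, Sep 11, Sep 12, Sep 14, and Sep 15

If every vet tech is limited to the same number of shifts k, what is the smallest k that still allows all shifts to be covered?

5

With 3 vet techs and 15 worker-slots to fill, someone must work at least ⌈15/3⌉ = 5 shifts, so k ≥ 5.
k = 5 works: Sep 6→Rivera, Sep 7→Rivera, Sep 8→Rivera, Sep 9→Reyes+Xiong, Sep 10→Reyes+Xiong, Sep 11→Rivera, Sep 12→Reyes+Xiong, Sep 13→Rivera+Reyes, Sep 14→Xiong, Sep 15→Reyes+Xiong.
Loads: Rivera 5, Reyes 5, Xiong 5 — all ≤ 5.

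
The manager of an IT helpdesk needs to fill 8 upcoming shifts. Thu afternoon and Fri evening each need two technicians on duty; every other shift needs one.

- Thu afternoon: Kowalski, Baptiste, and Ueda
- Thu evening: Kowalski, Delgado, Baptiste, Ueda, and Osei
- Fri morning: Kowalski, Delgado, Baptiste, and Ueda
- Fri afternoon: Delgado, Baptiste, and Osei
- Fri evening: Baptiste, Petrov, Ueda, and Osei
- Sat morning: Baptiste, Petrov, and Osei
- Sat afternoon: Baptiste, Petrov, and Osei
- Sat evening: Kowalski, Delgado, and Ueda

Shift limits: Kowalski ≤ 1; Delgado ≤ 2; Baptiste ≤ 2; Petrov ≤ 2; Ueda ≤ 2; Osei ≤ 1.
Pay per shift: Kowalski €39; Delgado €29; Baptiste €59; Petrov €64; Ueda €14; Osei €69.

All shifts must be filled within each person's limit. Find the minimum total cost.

€440

Picking the cheapest available technician for each shift independently would cost €315, but that ignores the shift limits.
An optimal schedule: Thu afternoon→Kowalski+Baptiste, Thu evening→Ueda, Fri morning→Ueda, Fri afternoon→Delgado, Fri evening→Petrov+Osei, Sat morning→Baptiste, Sat afternoon→Petrov, Sat evening→Delgado.
Total: 39 + 59 + 14 + 14 + 29 + 64 + 69 + 59 + 64 + 29 = €440.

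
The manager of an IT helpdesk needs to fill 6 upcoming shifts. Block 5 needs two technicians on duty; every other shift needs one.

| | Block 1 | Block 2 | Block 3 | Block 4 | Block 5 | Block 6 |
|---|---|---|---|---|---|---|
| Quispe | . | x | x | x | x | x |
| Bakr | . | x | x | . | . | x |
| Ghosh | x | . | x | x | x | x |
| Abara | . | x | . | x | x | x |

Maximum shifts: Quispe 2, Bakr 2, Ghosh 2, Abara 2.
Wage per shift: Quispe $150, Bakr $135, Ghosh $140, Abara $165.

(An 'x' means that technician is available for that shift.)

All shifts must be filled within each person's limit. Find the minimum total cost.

Block 1 can only be covered by Ghosh, so that assignment is forced.
Picking the cheapest available technician for each shift independently would cost $975, but that ignores the shift limits.
An optimal schedule: Block 1→Ghosh, Block 2→Bakr, Block 3→Bakr, Block 4→Ghosh, Block 5→Quispe+Abara, Block 6→Quispe.
Total: 140 + 135 + 135 + 140 + 150 + 165 + 150 = $1015.

$1015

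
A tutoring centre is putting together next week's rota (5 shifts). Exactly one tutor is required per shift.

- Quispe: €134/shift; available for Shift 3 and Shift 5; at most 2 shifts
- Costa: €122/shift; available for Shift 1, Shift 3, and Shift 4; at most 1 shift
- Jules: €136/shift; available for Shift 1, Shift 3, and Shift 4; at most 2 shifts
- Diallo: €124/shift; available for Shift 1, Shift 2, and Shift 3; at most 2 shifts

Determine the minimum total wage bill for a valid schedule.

Shift 2 can only be covered by Diallo, so that assignment is forced.
Shift 5 can only be covered by Quispe, so that assignment is forced.
Picking the cheapest available tutor for each shift independently would cost €624, but that ignores the shift limits.
An optimal schedule: Shift 1→Diallo, Shift 2→Diallo, Shift 3→Quispe, Shift 4→Costa, Shift 5→Quispe.
Total: 124 + 124 + 134 + 122 + 134 = €638.

€638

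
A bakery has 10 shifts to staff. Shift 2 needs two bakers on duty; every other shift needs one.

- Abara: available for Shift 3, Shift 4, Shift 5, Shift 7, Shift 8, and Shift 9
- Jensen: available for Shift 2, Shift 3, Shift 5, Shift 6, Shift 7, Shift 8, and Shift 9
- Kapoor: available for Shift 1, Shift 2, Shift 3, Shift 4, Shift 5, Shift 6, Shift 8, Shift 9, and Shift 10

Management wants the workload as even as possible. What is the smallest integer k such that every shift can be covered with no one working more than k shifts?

With 3 bakers and 11 worker-slots to fill, someone must work at least ⌈11/3⌉ = 4 shifts, so k ≥ 4.
k = 4 works: Shift 1→Kapoor, Shift 2→Jensen+Kapoor, Shift 3→Abara, Shift 4→Abara, Shift 5→Abara, Shift 6→Jensen, Shift 7→Abara, Shift 8→Jensen, Shift 9→Jensen, Shift 10→Kapoor.
Loads: Abara 4, Jensen 4, Kapoor 3 — all ≤ 4.

4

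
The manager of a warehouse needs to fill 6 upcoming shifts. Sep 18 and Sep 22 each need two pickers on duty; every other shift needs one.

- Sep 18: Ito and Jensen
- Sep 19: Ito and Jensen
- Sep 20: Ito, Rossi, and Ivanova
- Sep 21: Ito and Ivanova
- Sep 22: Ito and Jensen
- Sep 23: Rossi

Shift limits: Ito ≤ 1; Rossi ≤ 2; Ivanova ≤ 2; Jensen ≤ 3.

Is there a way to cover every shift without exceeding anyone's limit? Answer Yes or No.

Total capacity is 8 and 8 slots are needed, so capacity alone doesn't rule it out.
Shifts {Sep 18, Sep 22} need 4 worker-slots in total, but the pickers available for any of those shifts (Ito and Jensen) can supply at most 3 among them. So no valid schedule exists.

No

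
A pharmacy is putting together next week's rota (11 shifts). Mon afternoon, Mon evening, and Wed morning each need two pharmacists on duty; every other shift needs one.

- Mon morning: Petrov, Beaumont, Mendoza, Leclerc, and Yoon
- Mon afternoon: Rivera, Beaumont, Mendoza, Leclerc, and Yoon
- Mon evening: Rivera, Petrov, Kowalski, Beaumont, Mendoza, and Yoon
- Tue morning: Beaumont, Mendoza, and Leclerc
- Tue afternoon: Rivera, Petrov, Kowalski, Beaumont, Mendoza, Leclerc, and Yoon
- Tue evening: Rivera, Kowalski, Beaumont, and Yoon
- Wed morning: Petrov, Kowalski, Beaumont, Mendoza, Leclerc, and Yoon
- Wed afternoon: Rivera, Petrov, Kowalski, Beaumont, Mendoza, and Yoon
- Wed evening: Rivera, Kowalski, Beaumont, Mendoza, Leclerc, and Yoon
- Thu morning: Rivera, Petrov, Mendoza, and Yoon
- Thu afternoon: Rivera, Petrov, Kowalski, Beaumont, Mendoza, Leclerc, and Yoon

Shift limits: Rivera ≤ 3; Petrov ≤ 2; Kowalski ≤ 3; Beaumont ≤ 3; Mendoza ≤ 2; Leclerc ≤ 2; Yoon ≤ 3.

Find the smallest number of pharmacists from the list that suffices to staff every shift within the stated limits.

14 slots to fill and no one can take more than 3, so at least ⌈14/3⌉ = 5 pharmacists are needed.
Rivera, Petrov, Kowalski, Beaumont, and Yoon alone can cover everything: Mon morning→Petrov, Mon afternoon→Rivera+Beaumont, Mon evening→Beaumont+Yoon, Tue morning→Beaumont, Tue afternoon→Petrov, Tue evening→Rivera, Wed morning→Kowalski+Yoon, Wed afternoon→Kowalski, Wed evening→Kowalski, Thu morning→Rivera, Thu afternoon→Yoon.

5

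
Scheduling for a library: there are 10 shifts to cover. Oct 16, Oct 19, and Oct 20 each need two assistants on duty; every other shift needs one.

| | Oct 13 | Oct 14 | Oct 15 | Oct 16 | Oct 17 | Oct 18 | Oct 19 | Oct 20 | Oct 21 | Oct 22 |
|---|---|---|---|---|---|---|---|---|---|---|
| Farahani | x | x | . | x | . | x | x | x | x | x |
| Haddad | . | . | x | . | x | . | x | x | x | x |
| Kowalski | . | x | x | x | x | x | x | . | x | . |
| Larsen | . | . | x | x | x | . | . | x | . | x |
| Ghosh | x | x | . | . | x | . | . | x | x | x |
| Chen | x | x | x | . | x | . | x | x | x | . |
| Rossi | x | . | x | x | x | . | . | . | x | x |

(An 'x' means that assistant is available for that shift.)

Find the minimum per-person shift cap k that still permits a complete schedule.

2

With 7 assistants and 13 worker-slots to fill, someone must work at least ⌈13/7⌉ = 2 shifts, so k ≥ 2.
k = 2 works: Oct 13→Farahani, Oct 14→Kowalski, Oct 15→Haddad, Oct 16→Larsen+Rossi, Oct 17→Larsen, Oct 18→Farahani, Oct 19→Kowalski+Chen, Oct 20→Ghosh+Chen, Oct 21→Ghosh, Oct 22→Haddad.
Loads: Farahani 2, Haddad 2, Kowalski 2, Larsen 2, Ghosh 2, Chen 2, Rossi 1 — all ≤ 2.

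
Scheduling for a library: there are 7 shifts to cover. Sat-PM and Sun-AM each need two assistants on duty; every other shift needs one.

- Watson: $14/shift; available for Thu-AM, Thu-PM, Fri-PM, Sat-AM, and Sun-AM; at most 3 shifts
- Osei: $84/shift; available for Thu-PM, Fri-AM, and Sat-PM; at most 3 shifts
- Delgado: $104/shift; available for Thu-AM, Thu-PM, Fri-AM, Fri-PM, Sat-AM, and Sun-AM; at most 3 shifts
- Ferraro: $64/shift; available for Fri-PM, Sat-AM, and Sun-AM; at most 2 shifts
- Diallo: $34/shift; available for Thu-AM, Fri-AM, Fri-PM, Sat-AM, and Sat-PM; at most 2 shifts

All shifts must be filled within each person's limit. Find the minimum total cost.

$406

Sat-PM can only be covered by Osei and Diallo, so that assignment is forced.
Picking the cheapest available assistant for each shift independently would cost $286, but that ignores the shift limits.
An optimal schedule: Thu-AM→Watson, Thu-PM→Watson, Fri-AM→Osei, Fri-PM→Diallo, Sat-AM→Ferraro, Sat-PM→Diallo+Osei, Sun-AM→Watson+Ferraro.
Total: 14 + 14 + 84 + 34 + 64 + 34 + 84 + 14 + 64 = $406.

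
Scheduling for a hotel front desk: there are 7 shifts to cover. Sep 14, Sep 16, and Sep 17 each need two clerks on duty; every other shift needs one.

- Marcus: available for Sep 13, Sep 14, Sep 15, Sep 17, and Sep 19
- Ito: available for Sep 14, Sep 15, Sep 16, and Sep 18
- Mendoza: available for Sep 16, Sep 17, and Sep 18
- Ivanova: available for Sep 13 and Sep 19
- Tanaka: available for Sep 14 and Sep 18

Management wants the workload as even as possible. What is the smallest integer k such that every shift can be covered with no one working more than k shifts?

With 5 clerks and 10 worker-slots to fill, someone must work at least ⌈10/5⌉ = 2 shifts, so k ≥ 2.
k = 2 works: Sep 13→Ivanova, Sep 14→Ito+Tanaka, Sep 15→Marcus, Sep 16→Ito+Mendoza, Sep 17→Marcus+Mendoza, Sep 18→Tanaka, Sep 19→Ivanova.
Loads: Marcus 2, Ito 2, Mendoza 2, Ivanova 2, Tanaka 2 — all ≤ 2.

2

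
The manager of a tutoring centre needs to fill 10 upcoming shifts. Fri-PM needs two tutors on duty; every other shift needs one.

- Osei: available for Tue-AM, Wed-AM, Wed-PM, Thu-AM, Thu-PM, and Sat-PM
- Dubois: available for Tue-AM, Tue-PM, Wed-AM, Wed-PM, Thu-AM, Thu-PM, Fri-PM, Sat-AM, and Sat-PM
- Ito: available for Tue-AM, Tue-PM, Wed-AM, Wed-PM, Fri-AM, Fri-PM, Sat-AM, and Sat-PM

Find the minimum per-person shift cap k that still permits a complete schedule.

4

With 3 tutors and 11 worker-slots to fill, someone must work at least ⌈11/3⌉ = 4 shifts, so k ≥ 4.
k = 4 works: Tue-AM→Osei, Tue-PM→Dubois, Wed-AM→Osei, Wed-PM→Dubois, Thu-AM→Osei, Thu-PM→Osei, Fri-AM→Ito, Fri-PM→Dubois+Ito, Sat-AM→Dubois, Sat-PM→Ito.
Loads: Osei 4, Dubois 4, Ito 3 — all ≤ 4.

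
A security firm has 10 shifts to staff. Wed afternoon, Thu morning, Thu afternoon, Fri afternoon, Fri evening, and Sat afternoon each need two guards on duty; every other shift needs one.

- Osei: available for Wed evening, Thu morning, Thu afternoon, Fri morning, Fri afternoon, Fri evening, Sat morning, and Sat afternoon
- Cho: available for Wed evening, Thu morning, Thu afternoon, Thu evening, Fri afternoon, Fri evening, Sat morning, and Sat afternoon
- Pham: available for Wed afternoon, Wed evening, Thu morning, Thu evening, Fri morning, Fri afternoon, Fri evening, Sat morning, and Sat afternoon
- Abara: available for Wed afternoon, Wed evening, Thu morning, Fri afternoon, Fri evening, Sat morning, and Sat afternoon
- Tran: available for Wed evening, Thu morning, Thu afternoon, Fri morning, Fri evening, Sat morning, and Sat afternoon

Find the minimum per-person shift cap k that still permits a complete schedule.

With 5 guards and 16 worker-slots to fill, someone must work at least ⌈16/5⌉ = 4 shifts, so k ≥ 4.
k = 4 works: Wed afternoon→Pham+Abara, Wed evening→Osei, Thu morning→Cho+Pham, Thu afternoon→Osei+Cho, Thu evening→Cho, Fri morning→Osei, Fri afternoon→Cho+Pham, Fri evening→Pham+Abara, Sat morning→Osei, Sat afternoon→Abara+Tran.
Loads: Osei 4, Cho 4, Pham 4, Abara 3, Tran 1 — all ≤ 4.

4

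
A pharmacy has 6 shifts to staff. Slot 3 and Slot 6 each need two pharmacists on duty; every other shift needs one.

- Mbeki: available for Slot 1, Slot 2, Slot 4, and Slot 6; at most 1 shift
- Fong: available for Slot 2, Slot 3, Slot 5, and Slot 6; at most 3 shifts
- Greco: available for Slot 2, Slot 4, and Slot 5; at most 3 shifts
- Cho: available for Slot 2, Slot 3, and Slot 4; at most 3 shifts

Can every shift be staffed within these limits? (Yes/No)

Total capacity is 10 and 8 slots are needed, so capacity alone doesn't rule it out.
Shifts {Slot 1, Slot 6} need 3 worker-slots in total, but the pharmacists available for any of those shifts (Mbeki and Fong) can supply at most 2 among them. So no valid schedule exists.

No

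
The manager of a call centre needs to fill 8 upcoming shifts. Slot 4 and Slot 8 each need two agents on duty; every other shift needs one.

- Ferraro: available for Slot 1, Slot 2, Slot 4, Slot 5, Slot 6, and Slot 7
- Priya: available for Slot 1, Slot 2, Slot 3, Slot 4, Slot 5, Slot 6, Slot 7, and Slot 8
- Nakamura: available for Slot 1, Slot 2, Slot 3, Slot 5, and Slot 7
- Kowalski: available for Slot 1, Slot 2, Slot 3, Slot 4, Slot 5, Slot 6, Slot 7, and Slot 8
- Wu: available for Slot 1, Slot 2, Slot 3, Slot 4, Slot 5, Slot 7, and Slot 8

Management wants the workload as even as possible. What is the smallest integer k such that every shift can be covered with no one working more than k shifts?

With 5 agents and 10 worker-slots to fill, someone must work at least ⌈10/5⌉ = 2 shifts, so k ≥ 2.
k = 2 works: Slot 1→Ferraro, Slot 2→Nakamura, Slot 3→Priya, Slot 4→Kowalski+Wu, Slot 5→Nakamura, Slot 6→Ferraro, Slot 7→Wu, Slot 8→Priya+Kowalski.
Loads: Ferraro 2, Priya 2, Nakamura 2, Kowalski 2, Wu 2 — all ≤ 2.

2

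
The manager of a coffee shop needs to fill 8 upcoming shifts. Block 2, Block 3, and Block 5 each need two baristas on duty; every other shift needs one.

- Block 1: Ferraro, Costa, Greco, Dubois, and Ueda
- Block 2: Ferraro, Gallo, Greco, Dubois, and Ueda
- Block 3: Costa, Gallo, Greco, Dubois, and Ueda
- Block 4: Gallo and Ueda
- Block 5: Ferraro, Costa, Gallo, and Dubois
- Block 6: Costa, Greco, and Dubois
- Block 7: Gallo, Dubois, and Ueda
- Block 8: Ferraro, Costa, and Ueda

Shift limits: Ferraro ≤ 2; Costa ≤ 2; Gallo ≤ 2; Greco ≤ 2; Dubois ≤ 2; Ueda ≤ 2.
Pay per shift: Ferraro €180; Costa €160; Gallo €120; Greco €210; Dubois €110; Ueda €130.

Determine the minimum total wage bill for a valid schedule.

Picking the cheapest available barista for each shift independently would cost €1270, but that ignores the shift limits.
An optimal schedule: Block 1→Ueda, Block 2→Gallo+Ferraro, Block 3→Costa+Greco, Block 4→Gallo, Block 5→Costa+Ferraro, Block 6→Dubois, Block 7→Dubois, Block 8→Ueda.
Total: 130 + 120 + 180 + 160 + 210 + 120 + 160 + 180 + 110 + 110 + 130 = €1610.

€1610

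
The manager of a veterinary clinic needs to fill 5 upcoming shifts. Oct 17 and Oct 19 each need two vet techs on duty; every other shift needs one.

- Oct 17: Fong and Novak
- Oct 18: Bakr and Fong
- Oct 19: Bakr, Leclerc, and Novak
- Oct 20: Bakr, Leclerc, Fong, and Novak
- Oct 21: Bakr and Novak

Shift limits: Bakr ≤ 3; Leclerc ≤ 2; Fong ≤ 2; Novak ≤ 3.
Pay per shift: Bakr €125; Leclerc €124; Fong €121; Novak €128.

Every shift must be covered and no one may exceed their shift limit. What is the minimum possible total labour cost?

€868

Oct 17 can only be covered by Fong and Novak, so that assignment is forced.
Picking the cheapest available vet tech for each shift independently would cost €865, but that ignores the shift limits.
An optimal schedule: Oct 17→Fong+Novak, Oct 18→Fong, Oct 19→Leclerc+Bakr, Oct 20→Leclerc, Oct 21→Bakr.
Total: 121 + 128 + 121 + 124 + 125 + 124 + 125 = €868.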